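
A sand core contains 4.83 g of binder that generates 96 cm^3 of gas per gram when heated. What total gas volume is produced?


Formula: V_gas = W_binder * gas_evolution_rate
V = 4.83 g * 96 cm^3/g = 463.6800 cm^3

Answer: 463.6800 cm^3


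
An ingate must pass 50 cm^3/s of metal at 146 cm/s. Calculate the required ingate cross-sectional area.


Formula: A_ingate = Q / v  (continuity equation)
A = 50 cm^3/s / 146 cm/s = 0.3425 cm^2

0.3425 cm^2


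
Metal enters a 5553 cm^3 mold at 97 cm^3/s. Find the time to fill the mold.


Formula: t_fill = V_mold / Q_flow
t = 5553 cm^3 / 97 cm^3/s = 57.2474 s

57.2474 s


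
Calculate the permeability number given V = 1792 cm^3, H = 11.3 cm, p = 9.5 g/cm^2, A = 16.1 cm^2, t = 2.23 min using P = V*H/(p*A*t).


Formula: Permeability Number P = (V * H) / (p * A * t)
Numerator: V * H = 1792 * 11.3 = 20249.6
Denominator: p * A * t = 9.5 * 16.1 * 2.23 = 341.0785
P = 20249.6 / 341.0785 = 59.3693


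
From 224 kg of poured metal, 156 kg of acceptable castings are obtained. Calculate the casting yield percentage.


Formula: Casting Yield = (W_good / W_total) * 100
Yield = (156 kg / 224 kg) * 100 = 69.6429%

Final answer: 69.6429%


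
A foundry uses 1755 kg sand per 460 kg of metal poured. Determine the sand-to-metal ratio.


Formula: Sand-to-Metal Ratio = W_sand / W_metal
Ratio = 1755 kg / 460 kg = 3.8152

3.8152


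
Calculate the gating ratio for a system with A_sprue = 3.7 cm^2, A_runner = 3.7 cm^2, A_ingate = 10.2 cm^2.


Sprue:Runner:Ingate = 1 : 3.7/3.7 : 10.2/3.7 = 1:1.00:2.76

Answer: 1:1.00:2.76


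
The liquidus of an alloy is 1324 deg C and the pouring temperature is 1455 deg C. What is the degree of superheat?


Formula: Superheat = T_pour - T_melt
Superheat = 1455 - 1324 = 131 deg C


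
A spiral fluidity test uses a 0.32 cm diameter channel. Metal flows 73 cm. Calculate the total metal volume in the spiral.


Formula: V = pi * (d/2)^2 * L  (cylinder volume)
Radius = 0.32/2 = 0.16 cm
V = pi * 0.16^2 * 73 = 5.8710 cm^3

Answer: 5.8710 cm^3


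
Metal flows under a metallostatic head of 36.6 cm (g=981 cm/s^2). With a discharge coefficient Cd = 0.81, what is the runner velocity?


Formula: v = Cd * sqrt(2 * g * h)  (Torricelli with discharge coefficient)
2*g*h = 2 * 981 * 36.6 = 71809.2 cm^2/s^2
sqrt(71809.2) = 267.97239 cm/s
v = 0.81 * 267.97239 = 217.0576 cm/s


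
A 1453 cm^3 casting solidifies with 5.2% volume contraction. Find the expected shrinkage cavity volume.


Formula: V_shrink = V_casting * shrinkage_pct / 100
V_shrink = 1453 cm^3 * 5.2 / 100 = 75.5560 cm^3

Answer: 75.5560 cm^3


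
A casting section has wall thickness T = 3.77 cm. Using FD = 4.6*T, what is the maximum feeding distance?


Formula: FD = 4.6 * T  (riser feeding-distance rule)
FD = 4.6 * 3.77 cm = 17.3420 cm

17.3420 cm


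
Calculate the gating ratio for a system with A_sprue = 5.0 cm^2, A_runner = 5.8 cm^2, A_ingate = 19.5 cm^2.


Sprue:Runner:Ingate = 1 : 5.8/5.0 : 19.5/5.0 = 1:1.16:3.90

Answer: 1:1.16:3.90


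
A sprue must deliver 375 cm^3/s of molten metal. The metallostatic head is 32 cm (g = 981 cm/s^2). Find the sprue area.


Formula: v = sqrt(2*g*h), A = Q/v
Velocity: v = sqrt(2 * 981 * 32) = sqrt(62784) = 250.5674 cm/s
Sprue area: A = Q / v = 375 / 250.5674 = 1.4966 cm^2

Final answer: 1.4966 cm^2


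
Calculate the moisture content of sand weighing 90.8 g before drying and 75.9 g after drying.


Formula: MC = (W_wet - W_dry) / W_wet * 100
Water mass = 90.8 - 75.9 = 14.9 g
MC = 14.9 / 90.8 * 100 = 16.4097%

Answer: 16.4097%


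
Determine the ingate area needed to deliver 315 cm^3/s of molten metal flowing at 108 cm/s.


Formula: A_ingate = Q / v  (continuity equation)
A = 315 cm^3/s / 108 cm/s = 2.9167 cm^2


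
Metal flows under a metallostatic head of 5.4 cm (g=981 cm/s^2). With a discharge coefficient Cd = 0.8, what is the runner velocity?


Formula: v = Cd * sqrt(2 * g * h)  (Torricelli with discharge coefficient)
2*g*h = 2 * 981 * 5.4 = 10594.8 cm^2/s^2
sqrt(10594.8) = 102.93104 cm/s
v = 0.8 * 102.93104 = 82.3448 cm/s


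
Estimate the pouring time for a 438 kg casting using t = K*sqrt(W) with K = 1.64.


Formula: t = K * sqrt(W)
sqrt(W) = sqrt(438) = 20.92845
t = 1.64 * 20.92845 = 34.3227 s

Answer: 34.3227 s


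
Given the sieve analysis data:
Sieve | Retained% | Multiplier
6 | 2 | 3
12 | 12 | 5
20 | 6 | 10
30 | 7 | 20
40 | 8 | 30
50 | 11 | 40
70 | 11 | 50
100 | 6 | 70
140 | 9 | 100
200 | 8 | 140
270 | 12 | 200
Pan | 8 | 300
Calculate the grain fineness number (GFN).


Formula: GFN = sum(pct * multiplier) / sum(pct)
sum(pct * multiplier) = 8736
sum(pct) = 100
GFN = 8736 / 100 = 87.36


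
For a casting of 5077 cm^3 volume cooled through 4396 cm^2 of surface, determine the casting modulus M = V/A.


Formula: Casting Modulus M = V / A
M = 5077 cm^3 / 4396 cm^2 = 1.1549 cm

1.1549 cm


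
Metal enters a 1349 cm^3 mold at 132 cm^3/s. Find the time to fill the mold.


Formula: t_fill = V_mold / Q_flow
t = 1349 cm^3 / 132 cm^3/s = 10.2197 s

Answer: 10.2197 s


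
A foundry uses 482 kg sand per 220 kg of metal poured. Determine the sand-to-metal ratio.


Formula: Sand-to-Metal Ratio = W_sand / W_metal
Ratio = 482 kg / 220 kg = 2.1909

Final answer: 2.1909


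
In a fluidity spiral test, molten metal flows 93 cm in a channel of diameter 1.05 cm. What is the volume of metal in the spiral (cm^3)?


Formula: V = pi * (d/2)^2 * L  (cylinder volume)
Radius = 1.05/2 = 0.525 cm
V = pi * 0.525^2 * 93 = 80.5288 cm^3

Answer: 80.5288 cm^3


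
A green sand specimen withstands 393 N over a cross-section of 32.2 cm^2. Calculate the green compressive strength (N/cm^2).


Formula: Compressive Strength = Force / Area
Strength = 393 N / 32.2 cm^2 = 12.2050 N/cm^2

Final answer: 12.2050 N/cm^2


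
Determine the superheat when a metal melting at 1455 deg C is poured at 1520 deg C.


Formula: Superheat = T_pour - T_melt
Superheat = 1520 - 1455 = 65 deg C


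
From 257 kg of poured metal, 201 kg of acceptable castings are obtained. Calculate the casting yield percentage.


Formula: Casting Yield = (W_good / W_total) * 100
Yield = (201 kg / 257 kg) * 100 = 78.2101%


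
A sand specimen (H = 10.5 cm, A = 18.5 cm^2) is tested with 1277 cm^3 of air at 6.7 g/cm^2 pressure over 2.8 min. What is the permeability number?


Formula: Permeability Number P = (V * H) / (p * A * t)
Numerator: V * H = 1277 * 10.5 = 13408.5
Denominator: p * A * t = 6.7 * 18.5 * 2.8 = 347.06
P = 13408.5 / 347.06 = 38.6345

38.6345


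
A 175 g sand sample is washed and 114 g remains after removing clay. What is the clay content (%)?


Formula: Clay% = (W_total - W_washed) / W_total * 100
Clay mass = 175 - 114 = 61 g
Clay% = 61 / 175 * 100 = 34.8571%

Answer: 34.8571%


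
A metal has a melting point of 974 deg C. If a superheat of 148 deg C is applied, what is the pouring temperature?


Formula: T_pour = T_melt + Superheat
T_pour = 974 + 148 = 1122 deg C

Final answer: 1122 deg C


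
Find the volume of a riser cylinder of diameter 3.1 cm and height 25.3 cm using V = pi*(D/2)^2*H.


Formula: V = pi * (D/2)^2 * H  (cylinder volume)
Radius = D/2 = 3.1/2 = 1.55 cm
V = pi * 1.55^2 * 25.3 = 190.9562 cm^3

190.9562 cm^3


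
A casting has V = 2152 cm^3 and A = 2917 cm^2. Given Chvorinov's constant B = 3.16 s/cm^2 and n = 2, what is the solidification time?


Formula: t_s = B * (V/A)^n  (Chvorinov's rule, n=2)
Modulus M = V/A = 2152/2917 = 0.737744 cm
M^2 = 0.737744^2 = 0.544266 cm^2
t_s = 3.16 * 0.544266 = 1.7199 s

Answer: 1.7199 s


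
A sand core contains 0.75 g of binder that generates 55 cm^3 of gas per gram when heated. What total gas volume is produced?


Formula: V_gas = W_binder * gas_evolution_rate
V = 0.75 g * 55 cm^3/g = 41.2500 cm^3

Answer: 41.2500 cm^3


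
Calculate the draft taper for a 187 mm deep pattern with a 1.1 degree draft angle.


Formula: taper = depth * tan(draft_angle)
tan(1.1 deg) = 0.0192010
taper = 187 mm * 0.0192010 = 3.5906 mm

Answer: 3.5906 mm


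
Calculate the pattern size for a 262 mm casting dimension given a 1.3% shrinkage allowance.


Formula: L_pattern = L_casting * (1 + shrinkage_rate/100)
Shrinkage factor = 1 + 1.3/100 = 1.013
L_pattern = 262 mm * 1.013 = 265.4060 mm

Final answer: 265.4060 mm


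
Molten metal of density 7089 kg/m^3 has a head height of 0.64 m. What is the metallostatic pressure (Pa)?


Formula: P = rho * g * h
rho * g = 7089 * 9.81 = 69543.09 N/m^3
P = 69543.09 * 0.64 = 44507.5776 Pa

Answer: 44507.5776 Pa


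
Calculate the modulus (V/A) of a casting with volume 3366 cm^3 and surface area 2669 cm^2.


Formula: Casting Modulus M = V / A
M = 3366 cm^3 / 2669 cm^2 = 1.2611 cm

Final answer: 1.2611 cm


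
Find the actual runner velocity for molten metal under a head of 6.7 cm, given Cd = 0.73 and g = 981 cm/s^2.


Formula: v = Cd * sqrt(2 * g * h)  (Torricelli with discharge coefficient)
2*g*h = 2 * 981 * 6.7 = 13145.4 cm^2/s^2
sqrt(13145.4) = 114.65339 cm/s
v = 0.73 * 114.65339 = 83.6970 cm/s


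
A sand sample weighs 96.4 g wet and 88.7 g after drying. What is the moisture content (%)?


Formula: MC = (W_wet - W_dry) / W_wet * 100
Water mass = 96.4 - 88.7 = 7.7 g
MC = 7.7 / 96.4 * 100 = 7.9876%

Answer: 7.9876%


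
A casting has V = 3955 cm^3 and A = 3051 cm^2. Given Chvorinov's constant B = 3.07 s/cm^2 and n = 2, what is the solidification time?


Formula: t_s = B * (V/A)^n  (Chvorinov's rule, n=2)
Modulus M = V/A = 3955/3051 = 1.296296 cm
M^2 = 1.296296^2 = 1.680383 cm^2
t_s = 3.07 * 1.680383 = 5.1588 s

5.1588 s


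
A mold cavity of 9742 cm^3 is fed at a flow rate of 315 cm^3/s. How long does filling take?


Formula: t_fill = V_mold / Q_flow
t = 9742 cm^3 / 315 cm^3/s = 30.9270 s


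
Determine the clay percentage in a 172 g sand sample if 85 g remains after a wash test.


Formula: Clay% = (W_total - W_washed) / W_total * 100
Clay mass = 172 - 85 = 87 g
Clay% = 87 / 172 * 100 = 50.5814%

50.5814%


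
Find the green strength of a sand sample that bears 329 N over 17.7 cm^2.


Formula: Compressive Strength = Force / Area
Strength = 329 N / 17.7 cm^2 = 18.5876 N/cm^2

18.5876 N/cm^2


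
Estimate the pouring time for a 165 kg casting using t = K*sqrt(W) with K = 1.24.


Formula: t = K * sqrt(W)
sqrt(W) = sqrt(165) = 12.84523
t = 1.24 * 12.84523 = 15.9281 s

Answer: 15.9281 s


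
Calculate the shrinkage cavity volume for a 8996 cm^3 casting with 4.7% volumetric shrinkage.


Formula: V_shrink = V_casting * shrinkage_pct / 100
V_shrink = 8996 cm^3 * 4.7 / 100 = 422.8120 cm^3

422.8120 cm^3


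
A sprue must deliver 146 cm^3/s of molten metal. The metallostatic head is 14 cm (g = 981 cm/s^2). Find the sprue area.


Formula: v = sqrt(2*g*h), A = Q/v
Velocity: v = sqrt(2 * 981 * 14) = sqrt(27468) = 165.7347 cm/s
Sprue area: A = Q / v = 146 / 165.7347 = 0.8809 cm^2

Answer: 0.8809 cm^2


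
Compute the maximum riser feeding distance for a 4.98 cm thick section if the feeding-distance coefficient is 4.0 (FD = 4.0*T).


Formula: FD = 4.0 * T  (riser feeding-distance rule)
FD = 4.0 * 4.98 cm = 19.9200 cm

Final answer: 19.9200 cm


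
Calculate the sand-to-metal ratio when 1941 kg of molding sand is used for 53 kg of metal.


Formula: Sand-to-Metal Ratio = W_sand / W_metal
Ratio = 1941 kg / 53 kg = 36.6226

Answer: 36.6226


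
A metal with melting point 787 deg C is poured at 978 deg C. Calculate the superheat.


Formula: Superheat = T_pour - T_melt
Superheat = 978 - 787 = 191 deg C

Answer: 191 deg C


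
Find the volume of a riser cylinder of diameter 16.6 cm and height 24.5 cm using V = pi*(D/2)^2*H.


Formula: V = pi * (D/2)^2 * H  (cylinder volume)
Radius = D/2 = 16.6/2 = 8.3 cm
V = pi * 8.3^2 * 24.5 = 5302.3958 cm^3

Final answer: 5302.3958 cm^3


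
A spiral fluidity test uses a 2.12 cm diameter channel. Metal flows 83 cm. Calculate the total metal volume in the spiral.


Formula: V = pi * (d/2)^2 * L  (cylinder volume)
Radius = 2.12/2 = 1.06 cm
V = pi * 1.06^2 * 83 = 292.9812 cm^3

Final answer: 292.9812 cm^3


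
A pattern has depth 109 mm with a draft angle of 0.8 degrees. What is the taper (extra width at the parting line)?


Formula: taper = depth * tan(draft_angle)
tan(0.8 deg) = 0.0139635
taper = 109 mm * 0.0139635 = 1.5220 mm


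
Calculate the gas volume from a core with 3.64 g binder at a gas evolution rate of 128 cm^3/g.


Formula: V_gas = W_binder * gas_evolution_rate
V = 3.64 g * 128 cm^3/g = 465.9200 cm^3

Answer: 465.9200 cm^3


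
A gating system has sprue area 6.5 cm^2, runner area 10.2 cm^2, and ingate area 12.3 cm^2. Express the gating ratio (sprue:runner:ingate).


Sprue:Runner:Ingate = 1 : 10.2/6.5 : 12.3/6.5 = 1:1.57:1.89

Answer: 1:1.57:1.89


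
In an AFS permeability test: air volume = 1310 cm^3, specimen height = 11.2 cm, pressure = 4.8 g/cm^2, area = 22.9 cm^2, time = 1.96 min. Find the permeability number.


Formula: Permeability Number P = (V * H) / (p * A * t)
Numerator: V * H = 1310 * 11.2 = 14672.0
Denominator: p * A * t = 4.8 * 22.9 * 1.96 = 215.4432
P = 14672.0 / 215.4432 = 68.1015

Answer: 68.1015


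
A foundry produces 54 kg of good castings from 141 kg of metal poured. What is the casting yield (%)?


Formula: Casting Yield = (W_good / W_total) * 100
Yield = (54 kg / 141 kg) * 100 = 38.2979%

38.2979%


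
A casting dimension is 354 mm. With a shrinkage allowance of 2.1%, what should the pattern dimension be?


Formula: L_pattern = L_casting * (1 + shrinkage_rate/100)
Shrinkage factor = 1 + 2.1/100 = 1.021
L_pattern = 354 mm * 1.021 = 361.4340 mm

Final answer: 361.4340 mm


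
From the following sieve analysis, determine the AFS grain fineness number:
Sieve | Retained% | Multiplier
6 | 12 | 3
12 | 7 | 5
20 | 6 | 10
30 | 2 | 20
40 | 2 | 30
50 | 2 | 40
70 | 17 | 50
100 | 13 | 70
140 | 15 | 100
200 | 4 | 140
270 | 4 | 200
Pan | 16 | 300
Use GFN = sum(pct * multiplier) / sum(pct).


Formula: GFN = sum(pct * multiplier) / sum(pct)
sum(pct * multiplier) = 9731
sum(pct) = 100
GFN = 9731 / 100 = 97.31

97.31


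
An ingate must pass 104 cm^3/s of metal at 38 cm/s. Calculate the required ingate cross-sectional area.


Formula: A_ingate = Q / v  (continuity equation)
A = 104 cm^3/s / 38 cm/s = 2.7368 cm^2

Final answer: 2.7368 cm^2


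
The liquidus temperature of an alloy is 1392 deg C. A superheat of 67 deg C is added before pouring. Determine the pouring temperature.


Formula: T_pour = T_melt + Superheat
T_pour = 1392 + 67 = 1459 deg C

Final answer: 1459 deg C


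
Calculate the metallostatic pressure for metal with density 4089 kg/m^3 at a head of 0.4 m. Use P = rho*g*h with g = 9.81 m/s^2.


Formula: P = rho * g * h
rho * g = 4089 * 9.81 = 40113.09 N/m^3
P = 40113.09 * 0.4 = 16045.2360 Pa

Final answer: 16045.2360 Pa


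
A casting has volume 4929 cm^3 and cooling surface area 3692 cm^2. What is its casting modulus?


Formula: Casting Modulus M = V / A
M = 4929 cm^3 / 3692 cm^2 = 1.3350 cm

Final answer: 1.3350 cm


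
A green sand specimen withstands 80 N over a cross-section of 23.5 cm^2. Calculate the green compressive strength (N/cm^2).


Formula: Compressive Strength = Force / Area
Strength = 80 N / 23.5 cm^2 = 3.4043 N/cm^2


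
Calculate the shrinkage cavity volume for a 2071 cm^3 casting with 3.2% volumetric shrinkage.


Formula: V_shrink = V_casting * shrinkage_pct / 100
V_shrink = 2071 cm^3 * 3.2 / 100 = 66.2720 cm^3


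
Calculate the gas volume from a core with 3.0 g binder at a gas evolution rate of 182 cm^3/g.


Formula: V_gas = W_binder * gas_evolution_rate
V = 3.0 g * 182 cm^3/g = 546.0000 cm^3

546.0000 cm^3


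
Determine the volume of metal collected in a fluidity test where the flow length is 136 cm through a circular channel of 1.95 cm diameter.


Formula: V = pi * (d/2)^2 * L  (cylinder volume)
Radius = 1.95/2 = 0.975 cm
V = pi * 0.975^2 * 136 = 406.1608 cm^3

Answer: 406.1608 cm^3


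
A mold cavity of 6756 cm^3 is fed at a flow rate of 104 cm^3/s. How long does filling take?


Formula: t_fill = V_mold / Q_flow
t = 6756 cm^3 / 104 cm^3/s = 64.9615 s

Final answer: 64.9615 s


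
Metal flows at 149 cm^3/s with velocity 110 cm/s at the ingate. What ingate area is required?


Formula: A_ingate = Q / v  (continuity equation)
A = 149 cm^3/s / 110 cm/s = 1.3545 cm^2

1.3545 cm^2


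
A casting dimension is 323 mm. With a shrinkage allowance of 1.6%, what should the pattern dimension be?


Formula: L_pattern = L_casting * (1 + shrinkage_rate/100)
Shrinkage factor = 1 + 1.6/100 = 1.016
L_pattern = 323 mm * 1.016 = 328.1680 mm

328.1680 mm


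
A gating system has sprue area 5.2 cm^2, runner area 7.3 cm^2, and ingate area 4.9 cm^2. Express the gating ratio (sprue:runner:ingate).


Sprue:Runner:Ingate = 1 : 7.3/5.2 : 4.9/5.2 = 1:1.40:0.94

Answer: 1:1.40:0.94


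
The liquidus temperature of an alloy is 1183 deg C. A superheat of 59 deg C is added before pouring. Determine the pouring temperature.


Formula: T_pour = T_melt + Superheat
T_pour = 1183 + 59 = 1242 deg C


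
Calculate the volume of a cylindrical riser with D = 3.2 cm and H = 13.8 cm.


Formula: V = pi * (D/2)^2 * H  (cylinder volume)
Radius = D/2 = 3.2/2 = 1.6 cm
V = pi * 1.6^2 * 13.8 = 110.9862 cm^3

Answer: 110.9862 cm^3


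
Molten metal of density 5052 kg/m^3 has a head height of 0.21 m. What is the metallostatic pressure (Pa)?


Formula: P = rho * g * h
rho * g = 5052 * 9.81 = 49560.12 N/m^3
P = 49560.12 * 0.21 = 10407.6252 Pa

Answer: 10407.6252 Pa


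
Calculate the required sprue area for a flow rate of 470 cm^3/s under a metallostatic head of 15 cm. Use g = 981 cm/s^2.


Formula: v = sqrt(2*g*h), A = Q/v
Velocity: v = sqrt(2 * 981 * 15) = sqrt(29430) = 171.5517 cm/s
Sprue area: A = Q / v = 470 / 171.5517 = 2.7397 cm^2


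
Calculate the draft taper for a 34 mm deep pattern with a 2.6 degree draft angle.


Formula: taper = depth * tan(draft_angle)
tan(2.6 deg) = 0.0454097
taper = 34 mm * 0.0454097 = 1.5439 mm

Answer: 1.5439 mm


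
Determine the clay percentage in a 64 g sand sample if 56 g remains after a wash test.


Formula: Clay% = (W_total - W_washed) / W_total * 100
Clay mass = 64 - 56 = 8 g
Clay% = 8 / 64 * 100 = 12.5000%

12.5000%


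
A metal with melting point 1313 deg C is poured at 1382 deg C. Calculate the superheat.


Formula: Superheat = T_pour - T_melt
Superheat = 1382 - 1313 = 69 deg C


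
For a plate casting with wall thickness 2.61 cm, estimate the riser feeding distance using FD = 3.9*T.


Formula: FD = 3.9 * T  (riser feeding-distance rule)
FD = 3.9 * 2.61 cm = 10.1790 cm

Answer: 10.1790 cm


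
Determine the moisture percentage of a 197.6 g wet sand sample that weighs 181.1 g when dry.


Formula: MC = (W_wet - W_dry) / W_wet * 100
Water mass = 197.6 - 181.1 = 16.5 g
MC = 16.5 / 197.6 * 100 = 8.3502%


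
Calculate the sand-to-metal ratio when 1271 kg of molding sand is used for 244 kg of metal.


Formula: Sand-to-Metal Ratio = W_sand / W_metal
Ratio = 1271 kg / 244 kg = 5.2090

Final answer: 5.2090


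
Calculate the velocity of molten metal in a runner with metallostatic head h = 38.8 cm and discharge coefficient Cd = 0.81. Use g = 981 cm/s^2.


Formula: v = Cd * sqrt(2 * g * h)  (Torricelli with discharge coefficient)
2*g*h = 2 * 981 * 38.8 = 76125.6 cm^2/s^2
sqrt(76125.6) = 275.90868 cm/s
v = 0.81 * 275.90868 = 223.4860 cm/s


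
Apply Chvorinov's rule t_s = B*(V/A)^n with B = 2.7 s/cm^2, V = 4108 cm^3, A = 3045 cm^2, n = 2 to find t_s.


Formula: t_s = B * (V/A)^n  (Chvorinov's rule, n=2)
Modulus M = V/A = 4108/3045 = 1.349097 cm
M^2 = 1.349097^2 = 1.820063 cm^2
t_s = 2.7 * 1.820063 = 4.9142 s


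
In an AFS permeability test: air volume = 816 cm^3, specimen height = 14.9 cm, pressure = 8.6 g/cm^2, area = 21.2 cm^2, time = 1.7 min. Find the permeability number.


Formula: Permeability Number P = (V * H) / (p * A * t)
Numerator: V * H = 816 * 14.9 = 12158.4
Denominator: p * A * t = 8.6 * 21.2 * 1.7 = 309.944
P = 12158.4 / 309.944 = 39.2277

Final answer: 39.2277


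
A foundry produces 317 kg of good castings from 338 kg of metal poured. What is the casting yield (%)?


Formula: Casting Yield = (W_good / W_total) * 100
Yield = (317 kg / 338 kg) * 100 = 93.7870%

Answer: 93.7870%


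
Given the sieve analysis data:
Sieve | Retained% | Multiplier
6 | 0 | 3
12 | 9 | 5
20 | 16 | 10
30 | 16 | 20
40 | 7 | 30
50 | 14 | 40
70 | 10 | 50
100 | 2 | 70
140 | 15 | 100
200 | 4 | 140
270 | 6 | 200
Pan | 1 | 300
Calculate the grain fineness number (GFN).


Formula: GFN = sum(pct * multiplier) / sum(pct)
sum(pct * multiplier) = 5495
sum(pct) = 100
GFN = 5495 / 100 = 54.95

54.95


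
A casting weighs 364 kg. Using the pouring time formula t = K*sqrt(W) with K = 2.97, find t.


Formula: t = K * sqrt(W)
sqrt(W) = sqrt(364) = 19.07878
t = 2.97 * 19.07878 = 56.6640 s


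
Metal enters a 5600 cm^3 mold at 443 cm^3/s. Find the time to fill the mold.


Formula: t_fill = V_mold / Q_flow
t = 5600 cm^3 / 443 cm^3/s = 12.6411 s

12.6411 s


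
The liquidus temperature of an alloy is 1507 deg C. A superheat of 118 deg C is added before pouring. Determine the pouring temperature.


Formula: T_pour = T_melt + Superheat
T_pour = 1507 + 118 = 1625 deg C

1625 deg C


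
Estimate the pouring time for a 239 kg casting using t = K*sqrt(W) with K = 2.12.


Formula: t = K * sqrt(W)
sqrt(W) = sqrt(239) = 15.45962
t = 2.12 * 15.45962 = 32.7744 s


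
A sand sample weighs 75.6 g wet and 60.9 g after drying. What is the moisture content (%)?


Formula: MC = (W_wet - W_dry) / W_wet * 100
Water mass = 75.6 - 60.9 = 14.7 g
MC = 14.7 / 75.6 * 100 = 19.4444%

19.4444%


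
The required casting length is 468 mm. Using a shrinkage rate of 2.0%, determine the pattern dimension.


Formula: L_pattern = L_casting * (1 + shrinkage_rate/100)
Shrinkage factor = 1 + 2.0/100 = 1.02
L_pattern = 468 mm * 1.02 = 477.3600 mm

Final answer: 477.3600 mm


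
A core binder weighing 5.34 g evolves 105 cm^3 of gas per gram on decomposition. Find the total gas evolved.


Formula: V_gas = W_binder * gas_evolution_rate
V = 5.34 g * 105 cm^3/g = 560.7000 cm^3


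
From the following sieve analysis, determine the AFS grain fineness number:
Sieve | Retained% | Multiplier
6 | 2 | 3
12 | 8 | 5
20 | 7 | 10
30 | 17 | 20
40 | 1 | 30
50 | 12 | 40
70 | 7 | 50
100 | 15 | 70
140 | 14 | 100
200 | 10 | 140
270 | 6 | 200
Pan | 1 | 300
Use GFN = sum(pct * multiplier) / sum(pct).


Formula: GFN = sum(pct * multiplier) / sum(pct)
sum(pct * multiplier) = 6666
sum(pct) = 100
GFN = 6666 / 100 = 66.66

Final answer: 66.66


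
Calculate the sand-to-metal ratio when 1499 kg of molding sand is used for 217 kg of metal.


Formula: Sand-to-Metal Ratio = W_sand / W_metal
Ratio = 1499 kg / 217 kg = 6.9078

Final answer: 6.9078


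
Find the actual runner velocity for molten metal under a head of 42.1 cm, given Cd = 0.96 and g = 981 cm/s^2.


Formula: v = Cd * sqrt(2 * g * h)  (Torricelli with discharge coefficient)
2*g*h = 2 * 981 * 42.1 = 82600.2 cm^2/s^2
sqrt(82600.2) = 287.40251 cm/s
v = 0.96 * 287.40251 = 275.9064 cm/s

275.9064 cm/s


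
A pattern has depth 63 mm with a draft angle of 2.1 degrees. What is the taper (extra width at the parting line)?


Formula: taper = depth * tan(draft_angle)
tan(2.1 deg) = 0.0366683
taper = 63 mm * 0.0366683 = 2.3101 mm

Answer: 2.3101 mm


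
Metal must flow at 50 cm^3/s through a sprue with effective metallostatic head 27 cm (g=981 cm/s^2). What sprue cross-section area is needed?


Formula: v = sqrt(2*g*h), A = Q/v
Velocity: v = sqrt(2 * 981 * 27) = sqrt(52974) = 230.1608 cm/s
Sprue area: A = Q / v = 50 / 230.1608 = 0.2172 cm^2

Final answer: 0.2172 cm^2


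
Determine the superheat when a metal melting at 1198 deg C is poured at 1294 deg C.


Formula: Superheat = T_pour - T_melt
Superheat = 1294 - 1198 = 96 deg C

96 deg C


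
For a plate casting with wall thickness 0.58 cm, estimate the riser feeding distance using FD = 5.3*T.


Formula: FD = 5.3 * T  (riser feeding-distance rule)
FD = 5.3 * 0.58 cm = 3.0740 cm


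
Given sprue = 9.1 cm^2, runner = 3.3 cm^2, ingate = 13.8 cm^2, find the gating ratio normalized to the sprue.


Sprue:Runner:Ingate = 1 : 3.3/9.1 : 13.8/9.1 = 1:0.36:1.52

Final answer: 1:0.36:1.52


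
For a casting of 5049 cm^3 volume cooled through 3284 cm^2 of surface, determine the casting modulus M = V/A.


Formula: Casting Modulus M = V / A
M = 5049 cm^3 / 3284 cm^2 = 1.5375 cm

Final answer: 1.5375 cm


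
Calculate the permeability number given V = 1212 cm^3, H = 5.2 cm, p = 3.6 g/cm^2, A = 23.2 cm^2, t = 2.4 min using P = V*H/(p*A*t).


Formula: Permeability Number P = (V * H) / (p * A * t)
Numerator: V * H = 1212 * 5.2 = 6302.4
Denominator: p * A * t = 3.6 * 23.2 * 2.4 = 200.448
P = 6302.4 / 200.448 = 31.4416


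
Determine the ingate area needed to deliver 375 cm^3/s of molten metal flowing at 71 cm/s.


Formula: A_ingate = Q / v  (continuity equation)
A = 375 cm^3/s / 71 cm/s = 5.2817 cm^2

Final answer: 5.2817 cm^2


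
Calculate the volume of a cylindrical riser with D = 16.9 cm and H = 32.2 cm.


Formula: V = pi * (D/2)^2 * H  (cylinder volume)
Radius = D/2 = 16.9/2 = 8.45 cm
V = pi * 8.45^2 * 32.2 = 7223.0257 cm^3


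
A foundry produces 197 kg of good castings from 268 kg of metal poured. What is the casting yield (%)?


Formula: Casting Yield = (W_good / W_total) * 100
Yield = (197 kg / 268 kg) * 100 = 73.5075%

Answer: 73.5075%


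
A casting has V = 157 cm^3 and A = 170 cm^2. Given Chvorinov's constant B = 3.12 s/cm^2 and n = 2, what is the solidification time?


Formula: t_s = B * (V/A)^n  (Chvorinov's rule, n=2)
Modulus M = V/A = 157/170 = 0.923529 cm
M^2 = 0.923529^2 = 0.852906 cm^2
t_s = 3.12 * 0.852906 = 2.6611 s

2.6611 s


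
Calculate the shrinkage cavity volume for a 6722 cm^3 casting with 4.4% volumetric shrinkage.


Formula: V_shrink = V_casting * shrinkage_pct / 100
V_shrink = 6722 cm^3 * 4.4 / 100 = 295.7680 cm^3

Final answer: 295.7680 cm^3


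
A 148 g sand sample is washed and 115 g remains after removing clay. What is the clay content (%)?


Formula: Clay% = (W_total - W_washed) / W_total * 100
Clay mass = 148 - 115 = 33 g
Clay% = 33 / 148 * 100 = 22.2973%

Final answer: 22.2973%


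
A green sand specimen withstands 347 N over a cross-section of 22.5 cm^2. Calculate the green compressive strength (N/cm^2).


Formula: Compressive Strength = Force / Area
Strength = 347 N / 22.5 cm^2 = 15.4222 N/cm^2

Answer: 15.4222 N/cm^2


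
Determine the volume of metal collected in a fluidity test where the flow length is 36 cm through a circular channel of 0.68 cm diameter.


Formula: V = pi * (d/2)^2 * L  (cylinder volume)
Radius = 0.68/2 = 0.34 cm
V = pi * 0.34^2 * 36 = 13.0741 cm^3

Final answer: 13.0741 cm^3


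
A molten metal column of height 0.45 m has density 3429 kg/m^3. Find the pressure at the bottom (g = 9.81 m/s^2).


Formula: P = rho * g * h
rho * g = 3429 * 9.81 = 33638.49 N/m^3
P = 33638.49 * 0.45 = 15137.3205 Pa


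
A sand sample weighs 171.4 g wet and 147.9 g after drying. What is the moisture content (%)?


Formula: MC = (W_wet - W_dry) / W_wet * 100
Water mass = 171.4 - 147.9 = 23.5 g
MC = 23.5 / 171.4 * 100 = 13.7106%

13.7106%


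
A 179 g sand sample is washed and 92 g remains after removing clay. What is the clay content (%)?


Formula: Clay% = (W_total - W_washed) / W_total * 100
Clay mass = 179 - 92 = 87 g
Clay% = 87 / 179 * 100 = 48.6034%

48.6034%


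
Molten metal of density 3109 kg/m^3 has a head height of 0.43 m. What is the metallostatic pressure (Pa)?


Formula: P = rho * g * h
rho * g = 3109 * 9.81 = 30499.29 N/m^3
P = 30499.29 * 0.43 = 13114.6947 Pa

13114.6947 Pa


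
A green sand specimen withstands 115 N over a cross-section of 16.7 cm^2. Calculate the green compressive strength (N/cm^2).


Formula: Compressive Strength = Force / Area
Strength = 115 N / 16.7 cm^2 = 6.8862 N/cm^2


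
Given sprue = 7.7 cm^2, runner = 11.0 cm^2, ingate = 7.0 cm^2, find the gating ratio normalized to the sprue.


Sprue:Runner:Ingate = 1 : 11.0/7.7 : 7.0/7.7 = 1:1.43:0.91


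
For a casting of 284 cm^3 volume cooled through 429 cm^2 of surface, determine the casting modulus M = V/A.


Formula: Casting Modulus M = V / A
M = 284 cm^3 / 429 cm^2 = 0.6620 cm


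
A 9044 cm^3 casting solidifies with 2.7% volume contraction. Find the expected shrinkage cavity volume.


Formula: V_shrink = V_casting * shrinkage_pct / 100
V_shrink = 9044 cm^3 * 2.7 / 100 = 244.1880 cm^3

244.1880 cm^3


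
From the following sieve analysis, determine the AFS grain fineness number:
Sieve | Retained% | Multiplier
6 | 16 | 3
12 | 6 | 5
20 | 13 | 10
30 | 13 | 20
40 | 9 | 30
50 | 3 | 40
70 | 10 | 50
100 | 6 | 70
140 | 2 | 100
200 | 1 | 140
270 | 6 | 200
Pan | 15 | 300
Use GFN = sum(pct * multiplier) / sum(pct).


Formula: GFN = sum(pct * multiplier) / sum(pct)
sum(pct * multiplier) = 7818
sum(pct) = 100
GFN = 7818 / 100 = 78.18

Final answer: 78.18


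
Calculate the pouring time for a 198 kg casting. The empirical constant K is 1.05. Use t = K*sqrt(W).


Formula: t = K * sqrt(W)
sqrt(W) = sqrt(198) = 14.07125
t = 1.05 * 14.07125 = 14.7748 s


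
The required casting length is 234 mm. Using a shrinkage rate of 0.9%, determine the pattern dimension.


Formula: L_pattern = L_casting * (1 + shrinkage_rate/100)
Shrinkage factor = 1 + 0.9/100 = 1.009
L_pattern = 234 mm * 1.009 = 236.1060 mm

Answer: 236.1060 mm


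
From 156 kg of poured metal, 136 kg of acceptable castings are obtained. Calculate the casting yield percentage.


Formula: Casting Yield = (W_good / W_total) * 100
Yield = (136 kg / 156 kg) * 100 = 87.1795%

87.1795%


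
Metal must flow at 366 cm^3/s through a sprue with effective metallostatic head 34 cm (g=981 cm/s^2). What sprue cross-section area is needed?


Formula: v = sqrt(2*g*h), A = Q/v
Velocity: v = sqrt(2 * 981 * 34) = sqrt(66708) = 258.2789 cm/s
Sprue area: A = Q / v = 366 / 258.2789 = 1.4171 cm^2


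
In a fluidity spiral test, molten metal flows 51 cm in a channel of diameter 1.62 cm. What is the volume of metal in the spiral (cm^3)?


Formula: V = pi * (d/2)^2 * L  (cylinder volume)
Radius = 1.62/2 = 0.81 cm
V = pi * 0.81^2 * 51 = 105.1211 cm^3

Final answer: 105.1211 cm^3


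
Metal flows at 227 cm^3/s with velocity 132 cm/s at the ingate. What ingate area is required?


Formula: A_ingate = Q / v  (continuity equation)
A = 227 cm^3/s / 132 cm/s = 1.7197 cm^2

Answer: 1.7197 cm^2


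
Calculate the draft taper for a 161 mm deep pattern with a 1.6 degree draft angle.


Formula: taper = depth * tan(draft_angle)
tan(1.6 deg) = 0.0279325
taper = 161 mm * 0.0279325 = 4.4971 mm

Final answer: 4.4971 mm


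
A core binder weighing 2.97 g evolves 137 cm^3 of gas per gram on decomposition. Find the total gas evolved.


Formula: V_gas = W_binder * gas_evolution_rate
V = 2.97 g * 137 cm^3/g = 406.8900 cm^3

Final answer: 406.8900 cm^3


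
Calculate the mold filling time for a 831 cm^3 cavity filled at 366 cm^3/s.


Formula: t_fill = V_mold / Q_flow
t = 831 cm^3 / 366 cm^3/s = 2.2705 s

Final answer: 2.2705 s


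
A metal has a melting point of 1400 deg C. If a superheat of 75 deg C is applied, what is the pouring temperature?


Formula: T_pour = T_melt + Superheat
T_pour = 1400 + 75 = 1475 deg C


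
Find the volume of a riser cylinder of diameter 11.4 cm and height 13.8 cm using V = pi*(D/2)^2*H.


Formula: V = pi * (D/2)^2 * H  (cylinder volume)
Radius = D/2 = 11.4/2 = 5.7 cm
V = pi * 5.7^2 * 13.8 = 1408.5708 cm^3

Answer: 1408.5708 cm^3


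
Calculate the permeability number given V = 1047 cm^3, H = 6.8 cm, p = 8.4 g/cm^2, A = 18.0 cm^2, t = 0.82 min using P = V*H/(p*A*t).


Formula: Permeability Number P = (V * H) / (p * A * t)
Numerator: V * H = 1047 * 6.8 = 7119.6
Denominator: p * A * t = 8.4 * 18.0 * 0.82 = 123.984
P = 7119.6 / 123.984 = 57.4235

Final answer: 57.4235


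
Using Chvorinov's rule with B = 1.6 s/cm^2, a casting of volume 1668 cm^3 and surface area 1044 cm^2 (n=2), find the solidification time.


Formula: t_s = B * (V/A)^n  (Chvorinov's rule, n=2)
Modulus M = V/A = 1668/1044 = 1.597701 cm
M^2 = 1.597701^2 = 2.552648 cm^2
t_s = 1.6 * 2.552648 = 4.0842 s

Answer: 4.0842 s


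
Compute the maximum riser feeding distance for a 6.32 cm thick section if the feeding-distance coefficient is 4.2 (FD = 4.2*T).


Formula: FD = 4.2 * T  (riser feeding-distance rule)
FD = 4.2 * 6.32 cm = 26.5440 cm

Final answer: 26.5440 cm


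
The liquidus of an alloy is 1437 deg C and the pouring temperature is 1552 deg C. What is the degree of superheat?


Formula: Superheat = T_pour - T_melt
Superheat = 1552 - 1437 = 115 deg C

115 deg C


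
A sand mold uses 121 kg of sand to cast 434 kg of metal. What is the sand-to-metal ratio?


Formula: Sand-to-Metal Ratio = W_sand / W_metal
Ratio = 121 kg / 434 kg = 0.2788

0.2788


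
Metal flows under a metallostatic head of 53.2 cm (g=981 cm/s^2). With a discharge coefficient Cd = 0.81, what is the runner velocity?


Formula: v = Cd * sqrt(2 * g * h)  (Torricelli with discharge coefficient)
2*g*h = 2 * 981 * 53.2 = 104378.4 cm^2/s^2
sqrt(104378.4) = 323.07646 cm/s
v = 0.81 * 323.07646 = 261.6919 cm/s

Answer: 261.6919 cm/s


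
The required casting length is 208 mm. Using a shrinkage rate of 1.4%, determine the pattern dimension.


Formula: L_pattern = L_casting * (1 + shrinkage_rate/100)
Shrinkage factor = 1 + 1.4/100 = 1.014
L_pattern = 208 mm * 1.014 = 210.9120 mm

Answer: 210.9120 mm


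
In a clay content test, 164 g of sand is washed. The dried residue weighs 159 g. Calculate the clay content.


Formula: Clay% = (W_total - W_washed) / W_total * 100
Clay mass = 164 - 159 = 5 g
Clay% = 5 / 164 * 100 = 3.0488%

3.0488%


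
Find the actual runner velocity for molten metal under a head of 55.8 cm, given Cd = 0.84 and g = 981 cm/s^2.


Formula: v = Cd * sqrt(2 * g * h)  (Torricelli with discharge coefficient)
2*g*h = 2 * 981 * 55.8 = 109479.6 cm^2/s^2
sqrt(109479.6) = 330.87702 cm/s
v = 0.84 * 330.87702 = 277.9367 cm/s

Final answer: 277.9367 cm/s


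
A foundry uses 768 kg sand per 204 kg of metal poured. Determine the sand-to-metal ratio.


Formula: Sand-to-Metal Ratio = W_sand / W_metal
Ratio = 768 kg / 204 kg = 3.7647

Answer: 3.7647


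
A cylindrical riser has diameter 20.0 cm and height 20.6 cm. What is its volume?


Formula: V = pi * (D/2)^2 * H  (cylinder volume)
Radius = D/2 = 20.0/2 = 10.0 cm
V = pi * 10.0^2 * 20.6 = 6471.6809 cm^3

Final answer: 6471.6809 cm^3


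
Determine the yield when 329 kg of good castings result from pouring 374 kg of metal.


Formula: Casting Yield = (W_good / W_total) * 100
Yield = (329 kg / 374 kg) * 100 = 87.9679%

Final answer: 87.9679%


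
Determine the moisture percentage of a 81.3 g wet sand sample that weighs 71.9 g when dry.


Formula: MC = (W_wet - W_dry) / W_wet * 100
Water mass = 81.3 - 71.9 = 9.4 g
MC = 9.4 / 81.3 * 100 = 11.5621%

Answer: 11.5621%


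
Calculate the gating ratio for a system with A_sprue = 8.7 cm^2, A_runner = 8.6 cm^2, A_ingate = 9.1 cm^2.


Sprue:Runner:Ingate = 1 : 8.6/8.7 : 9.1/8.7 = 1:0.99:1.05

1:0.99:1.05


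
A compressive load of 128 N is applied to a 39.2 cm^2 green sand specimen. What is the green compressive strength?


Formula: Compressive Strength = Force / Area
Strength = 128 N / 39.2 cm^2 = 3.2653 N/cm^2

Answer: 3.2653 N/cm^2


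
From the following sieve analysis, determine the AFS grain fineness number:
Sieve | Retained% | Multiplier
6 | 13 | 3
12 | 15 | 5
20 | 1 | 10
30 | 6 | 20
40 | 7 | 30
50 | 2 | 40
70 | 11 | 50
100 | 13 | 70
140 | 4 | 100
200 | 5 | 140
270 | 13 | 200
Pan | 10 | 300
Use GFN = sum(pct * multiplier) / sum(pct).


Formula: GFN = sum(pct * multiplier) / sum(pct)
sum(pct * multiplier) = 8694
sum(pct) = 100
GFN = 8694 / 100 = 86.94

Answer: 86.94


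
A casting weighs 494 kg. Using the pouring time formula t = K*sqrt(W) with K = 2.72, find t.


Formula: t = K * sqrt(W)
sqrt(W) = sqrt(494) = 22.22611
t = 2.72 * 22.22611 = 60.4550 s

60.4550 s


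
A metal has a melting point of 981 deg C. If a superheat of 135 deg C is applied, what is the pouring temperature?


Formula: T_pour = T_melt + Superheat
T_pour = 981 + 135 = 1116 deg C


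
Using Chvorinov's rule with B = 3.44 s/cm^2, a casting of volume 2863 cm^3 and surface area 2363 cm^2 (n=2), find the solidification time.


Formula: t_s = B * (V/A)^n  (Chvorinov's rule, n=2)
Modulus M = V/A = 2863/2363 = 1.211595 cm
M^2 = 1.211595^2 = 1.467962 cm^2
t_s = 3.44 * 1.467962 = 5.0498 s


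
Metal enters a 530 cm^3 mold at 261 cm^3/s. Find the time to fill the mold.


Formula: t_fill = V_mold / Q_flow
t = 530 cm^3 / 261 cm^3/s = 2.0307 s

Answer: 2.0307 s


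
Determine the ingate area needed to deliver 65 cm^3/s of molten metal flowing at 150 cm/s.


Formula: A_ingate = Q / v  (continuity equation)
A = 65 cm^3/s / 150 cm/s = 0.4333 cm^2

Answer: 0.4333 cm^2


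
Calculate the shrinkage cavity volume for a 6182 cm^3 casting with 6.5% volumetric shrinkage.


Formula: V_shrink = V_casting * shrinkage_pct / 100
V_shrink = 6182 cm^3 * 6.5 / 100 = 401.8300 cm^3

401.8300 cm^3


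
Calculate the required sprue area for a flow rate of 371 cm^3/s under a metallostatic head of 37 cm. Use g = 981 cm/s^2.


Formula: v = sqrt(2*g*h), A = Q/v
Velocity: v = sqrt(2 * 981 * 37) = sqrt(72594) = 269.4327 cm/s
Sprue area: A = Q / v = 371 / 269.4327 = 1.3770 cm^2

Final answer: 1.3770 cm^2


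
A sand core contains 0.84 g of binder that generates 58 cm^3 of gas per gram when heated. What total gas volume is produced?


Formula: V_gas = W_binder * gas_evolution_rate
V = 0.84 g * 58 cm^3/g = 48.7200 cm^3

48.7200 cm^3


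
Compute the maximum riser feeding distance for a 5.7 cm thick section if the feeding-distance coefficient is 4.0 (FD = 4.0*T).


Formula: FD = 4.0 * T  (riser feeding-distance rule)
FD = 4.0 * 5.7 cm = 22.8000 cm

22.8000 cm


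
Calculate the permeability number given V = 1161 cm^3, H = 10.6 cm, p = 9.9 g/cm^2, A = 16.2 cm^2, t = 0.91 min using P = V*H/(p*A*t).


Formula: Permeability Number P = (V * H) / (p * A * t)
Numerator: V * H = 1161 * 10.6 = 12306.6
Denominator: p * A * t = 9.9 * 16.2 * 0.91 = 145.9458
P = 12306.6 / 145.9458 = 84.3231

Answer: 84.3231


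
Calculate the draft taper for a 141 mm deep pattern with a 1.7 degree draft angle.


Formula: taper = depth * tan(draft_angle)
tan(1.7 deg) = 0.0296793
taper = 141 mm * 0.0296793 = 4.1848 mm

Final answer: 4.1848 mm


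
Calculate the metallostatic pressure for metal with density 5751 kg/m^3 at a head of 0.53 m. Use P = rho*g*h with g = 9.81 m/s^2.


Formula: P = rho * g * h
rho * g = 5751 * 9.81 = 56417.31 N/m^3
P = 56417.31 * 0.53 = 29901.1743 Pa


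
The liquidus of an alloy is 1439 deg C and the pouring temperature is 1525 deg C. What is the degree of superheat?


Formula: Superheat = T_pour - T_melt
Superheat = 1525 - 1439 = 86 deg C

Final answer: 86 deg C


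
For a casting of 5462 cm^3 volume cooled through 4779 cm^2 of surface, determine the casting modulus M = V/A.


Formula: Casting Modulus M = V / A
M = 5462 cm^3 / 4779 cm^2 = 1.1429 cm

1.1429 cm


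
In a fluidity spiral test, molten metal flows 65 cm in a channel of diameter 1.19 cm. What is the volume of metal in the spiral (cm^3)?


Formula: V = pi * (d/2)^2 * L  (cylinder volume)
Radius = 1.19/2 = 0.595 cm
V = pi * 0.595^2 * 65 = 72.2932 cm^3

Final answer: 72.2932 cm^3
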